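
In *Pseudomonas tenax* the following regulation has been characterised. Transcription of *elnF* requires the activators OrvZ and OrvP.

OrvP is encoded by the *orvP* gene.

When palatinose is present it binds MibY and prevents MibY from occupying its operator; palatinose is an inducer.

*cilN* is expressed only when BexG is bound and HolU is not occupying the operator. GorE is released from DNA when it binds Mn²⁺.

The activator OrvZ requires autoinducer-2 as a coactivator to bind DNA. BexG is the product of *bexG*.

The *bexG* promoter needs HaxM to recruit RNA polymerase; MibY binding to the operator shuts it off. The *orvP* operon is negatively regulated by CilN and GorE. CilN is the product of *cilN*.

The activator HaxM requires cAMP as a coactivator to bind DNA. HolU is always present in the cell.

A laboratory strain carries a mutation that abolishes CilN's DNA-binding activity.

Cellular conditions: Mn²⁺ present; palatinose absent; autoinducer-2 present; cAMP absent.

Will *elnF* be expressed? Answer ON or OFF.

ON

Autoinducer-2 is present, so OrvZ is active.
CilN is non-functional in this strain, so it has no effect.
Mn²⁺ is present, so GorE is inactive.
With no repressor bound, *orvP* is transcribed.
So OrvP is produced and active.
No repressor is bound and OrvZ and OrvP are active, so *elnF* is transcribed.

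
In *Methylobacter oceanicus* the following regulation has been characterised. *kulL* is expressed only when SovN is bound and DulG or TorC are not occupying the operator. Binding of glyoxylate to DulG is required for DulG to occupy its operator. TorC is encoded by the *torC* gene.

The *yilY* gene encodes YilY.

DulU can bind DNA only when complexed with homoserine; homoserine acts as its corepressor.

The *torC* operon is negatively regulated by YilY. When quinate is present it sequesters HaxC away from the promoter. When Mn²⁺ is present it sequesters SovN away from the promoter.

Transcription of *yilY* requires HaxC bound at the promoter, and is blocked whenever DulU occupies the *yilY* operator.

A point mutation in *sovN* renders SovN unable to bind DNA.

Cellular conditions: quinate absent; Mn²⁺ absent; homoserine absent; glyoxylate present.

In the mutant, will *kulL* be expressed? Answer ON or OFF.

SovN is non-functional in this strain, so it has no effect.
Glyoxylate is present, so DulG is active.
Quinate is absent, so HaxC is active.
Homoserine is absent, so DulU is inactive.
No repressor is bound and HaxC is active, so *yilY* is transcribed.
So YilY is produced and active.
With repressor YilY bound, *torC* is not transcribed.
So TorC is not produced.
With repressor DulG bound, *kulL* is not transcribed.

OFF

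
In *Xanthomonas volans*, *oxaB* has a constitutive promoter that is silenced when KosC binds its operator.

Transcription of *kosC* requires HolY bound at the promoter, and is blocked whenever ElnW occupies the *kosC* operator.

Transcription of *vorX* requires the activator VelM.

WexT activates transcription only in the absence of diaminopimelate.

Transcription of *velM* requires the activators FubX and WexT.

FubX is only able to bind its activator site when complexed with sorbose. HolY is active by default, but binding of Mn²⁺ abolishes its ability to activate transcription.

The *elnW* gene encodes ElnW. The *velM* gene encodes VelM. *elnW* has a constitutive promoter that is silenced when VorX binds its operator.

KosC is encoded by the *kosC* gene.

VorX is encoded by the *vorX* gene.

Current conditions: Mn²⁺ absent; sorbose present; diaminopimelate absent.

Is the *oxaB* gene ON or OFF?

Sorbose is present, so FubX is active.
Diaminopimelate is absent, so WexT is active.
No repressor is bound and FubX and WexT are active, so *velM* is transcribed.
So VelM is produced and active.
No repressor is bound and VelM is active, so *vorX* is transcribed.
So VorX is produced and active.
With repressor VorX bound, *elnW* is not transcribed.
So ElnW is not produced.
Mn²⁺ is absent, so HolY is active.
No repressor is bound and HolY is active, so *kosC* is transcribed.
So KosC is produced and active.
With repressor KosC bound, *oxaB* is not transcribed.

OFF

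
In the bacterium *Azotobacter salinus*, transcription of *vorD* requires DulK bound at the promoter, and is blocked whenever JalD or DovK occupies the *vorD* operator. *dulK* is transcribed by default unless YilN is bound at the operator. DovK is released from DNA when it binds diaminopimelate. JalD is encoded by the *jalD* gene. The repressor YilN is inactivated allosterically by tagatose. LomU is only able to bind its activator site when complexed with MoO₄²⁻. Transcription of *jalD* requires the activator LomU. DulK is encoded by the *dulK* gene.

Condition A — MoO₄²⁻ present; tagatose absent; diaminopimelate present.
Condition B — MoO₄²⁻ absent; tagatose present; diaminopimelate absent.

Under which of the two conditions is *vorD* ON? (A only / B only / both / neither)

neither

Condition A:
MoO₄²⁻ is present, so LomU is active.
No repressor is bound and LomU is active, so *jalD* is transcribed.
So JalD is produced and active.
Tagatose is absent, so YilN is active.
With repressor YilN bound, *dulK* is not transcribed.
So DulK is not produced.
Diaminopimelate is present, so DovK is inactive.
With repressor JalD bound, *vorD* is not transcribed.
→ *vorD* is OFF in A.
Condition B:
MoO₄²⁻ is absent, so LomU is inactive.
Required activator LomU is absent, so *jalD* is not transcribed.
So JalD is not produced.
Tagatose is present, so YilN is inactive.
With no repressor bound, *dulK* is transcribed.
So DulK is produced and active.
Diaminopimelate is absent, so DovK is active.
With repressor DovK bound, *vorD* is not transcribed.
→ *vorD* is OFF in B.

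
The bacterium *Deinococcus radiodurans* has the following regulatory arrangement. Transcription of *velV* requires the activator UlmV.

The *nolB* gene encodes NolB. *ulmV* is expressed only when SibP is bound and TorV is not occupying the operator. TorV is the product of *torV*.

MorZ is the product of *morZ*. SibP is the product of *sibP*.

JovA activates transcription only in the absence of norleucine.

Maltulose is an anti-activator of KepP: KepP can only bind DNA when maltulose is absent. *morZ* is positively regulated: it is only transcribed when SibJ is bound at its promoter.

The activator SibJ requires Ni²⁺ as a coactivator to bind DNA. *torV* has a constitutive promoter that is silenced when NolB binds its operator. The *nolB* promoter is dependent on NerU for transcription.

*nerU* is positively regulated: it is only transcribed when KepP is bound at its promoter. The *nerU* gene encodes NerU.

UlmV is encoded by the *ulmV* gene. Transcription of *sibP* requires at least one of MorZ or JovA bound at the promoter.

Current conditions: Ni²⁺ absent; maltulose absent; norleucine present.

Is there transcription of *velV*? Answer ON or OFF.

OFF

Maltulose is absent, so KepP is active.
No repressor is bound and KepP is active, so *nerU* is transcribed.
So NerU is produced and active.
No repressor is bound and NerU is active, so *nolB* is transcribed.
So NolB is produced and active.
With repressor NolB bound, *torV* is not transcribed.
So TorV is not produced.
Ni²⁺ is absent, so SibJ is inactive.
Required activator SibJ is absent, so *morZ* is not transcribed.
So MorZ is not produced.
Norleucine is present, so JovA is inactive.
No activator is available at the *sibP* promoter, so *sibP* is not transcribed.
So SibP is not produced.
Required activator SibP is absent, so *ulmV* is not transcribed.
So UlmV is not produced.
Required activator UlmV is absent, so *velV* is not transcribed.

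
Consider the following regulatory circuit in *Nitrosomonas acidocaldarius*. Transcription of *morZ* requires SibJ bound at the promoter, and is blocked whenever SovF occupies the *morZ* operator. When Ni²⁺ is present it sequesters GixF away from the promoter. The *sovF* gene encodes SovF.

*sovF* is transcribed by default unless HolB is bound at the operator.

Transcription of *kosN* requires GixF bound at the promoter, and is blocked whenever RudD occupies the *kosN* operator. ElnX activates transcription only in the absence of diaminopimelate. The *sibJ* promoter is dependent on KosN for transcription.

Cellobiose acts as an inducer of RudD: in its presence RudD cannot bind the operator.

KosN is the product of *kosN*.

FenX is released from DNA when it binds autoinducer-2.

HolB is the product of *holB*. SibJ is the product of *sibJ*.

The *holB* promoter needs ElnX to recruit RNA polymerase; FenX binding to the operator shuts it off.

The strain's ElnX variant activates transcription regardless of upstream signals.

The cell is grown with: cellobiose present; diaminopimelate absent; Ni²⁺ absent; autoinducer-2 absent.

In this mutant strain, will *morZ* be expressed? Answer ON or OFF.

ElnX is constitutively active in this strain.
Autoinducer-2 is absent, so FenX is active.
With repressor FenX bound, *holB* is not transcribed.
So HolB is not produced.
With no repressor bound, *sovF* is transcribed.
So SovF is produced and active.
Ni²⁺ is absent, so GixF is active.
Cellobiose is present, so RudD is inactive.
No repressor is bound and GixF is active, so *kosN* is transcribed.
So KosN is produced and active.
No repressor is bound and KosN is active, so *sibJ* is transcribed.
So SibJ is produced and active.
With repressor SovF bound, *morZ* is not transcribed.

OFF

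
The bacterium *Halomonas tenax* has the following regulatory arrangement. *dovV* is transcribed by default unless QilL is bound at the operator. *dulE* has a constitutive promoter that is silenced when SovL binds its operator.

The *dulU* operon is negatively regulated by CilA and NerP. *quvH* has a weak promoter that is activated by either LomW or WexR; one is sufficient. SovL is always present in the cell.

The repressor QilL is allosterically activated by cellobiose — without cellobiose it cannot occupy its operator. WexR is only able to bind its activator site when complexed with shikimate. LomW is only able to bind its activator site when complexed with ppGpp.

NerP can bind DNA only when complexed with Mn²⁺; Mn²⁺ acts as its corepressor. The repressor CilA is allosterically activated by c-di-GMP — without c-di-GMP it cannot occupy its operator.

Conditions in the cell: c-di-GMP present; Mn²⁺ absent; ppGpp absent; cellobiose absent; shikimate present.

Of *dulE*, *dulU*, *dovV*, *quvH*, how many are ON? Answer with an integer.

SovL is produced constitutively and is active.
With repressor SovL bound, *dulE* is not transcribed.
→ *dulE* is OFF.
c-di-GMP is present, so CilA is active.
Mn²⁺ is absent, so NerP is inactive.
With repressor CilA bound, *dulU* is not transcribed.
→ *dulU* is OFF.
Cellobiose is absent, so QilL is inactive.
With no repressor bound, *dovV* is transcribed.
→ *dovV* is ON.
ppGpp is absent, so LomW is inactive.
Shikimate is present, so WexR is active.
Activator WexR is present, so *quvH* is transcribed.
→ *quvH* is ON.
2 of the 4 genes are transcribed.

2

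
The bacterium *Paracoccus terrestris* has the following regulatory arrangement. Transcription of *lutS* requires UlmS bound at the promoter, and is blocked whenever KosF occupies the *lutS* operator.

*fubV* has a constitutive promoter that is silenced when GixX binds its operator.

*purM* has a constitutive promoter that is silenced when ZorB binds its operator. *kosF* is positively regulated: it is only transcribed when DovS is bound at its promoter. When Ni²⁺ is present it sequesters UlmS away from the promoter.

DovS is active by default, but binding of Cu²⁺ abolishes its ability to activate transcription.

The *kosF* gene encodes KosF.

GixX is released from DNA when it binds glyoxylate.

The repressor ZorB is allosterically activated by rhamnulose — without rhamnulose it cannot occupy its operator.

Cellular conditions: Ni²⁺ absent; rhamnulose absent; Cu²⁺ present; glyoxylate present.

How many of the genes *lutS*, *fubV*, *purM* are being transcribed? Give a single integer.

3

Cu²⁺ is present, so DovS is inactive.
Required activator DovS is absent, so *kosF* is not transcribed.
So KosF is not produced.
Ni²⁺ is absent, so UlmS is active.
No repressor is bound and UlmS is active, so *lutS* is transcribed.
→ *lutS* is ON.
Glyoxylate is present, so GixX is inactive.
With no repressor bound, *fubV* is transcribed.
→ *fubV* is ON.
Rhamnulose is absent, so ZorB is inactive.
With no repressor bound, *purM* is transcribed.
→ *purM* is ON.
3 of the 3 genes are transcribed.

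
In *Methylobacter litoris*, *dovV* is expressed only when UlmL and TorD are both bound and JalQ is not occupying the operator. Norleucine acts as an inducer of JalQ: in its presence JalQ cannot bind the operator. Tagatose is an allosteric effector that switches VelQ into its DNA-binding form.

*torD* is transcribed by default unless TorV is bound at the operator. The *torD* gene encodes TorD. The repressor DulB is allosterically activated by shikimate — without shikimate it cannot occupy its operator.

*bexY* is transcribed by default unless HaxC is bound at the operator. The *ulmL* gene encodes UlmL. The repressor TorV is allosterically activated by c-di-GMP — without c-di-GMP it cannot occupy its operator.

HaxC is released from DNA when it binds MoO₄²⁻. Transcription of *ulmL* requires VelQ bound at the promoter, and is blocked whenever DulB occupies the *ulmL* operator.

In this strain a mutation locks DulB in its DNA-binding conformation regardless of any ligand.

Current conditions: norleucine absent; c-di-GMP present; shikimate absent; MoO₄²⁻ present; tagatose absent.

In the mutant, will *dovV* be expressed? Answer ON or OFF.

Norleucine is absent, so JalQ is active.
DulB is constitutively active in this strain.
Tagatose is absent, so VelQ is inactive.
With repressor DulB bound, *ulmL* is not transcribed.
So UlmL is not produced.
c-di-GMP is present, so TorV is active.
With repressor TorV bound, *torD* is not transcribed.
So TorD is not produced.
With repressor JalQ bound, *dovV* is not transcribed.

OFF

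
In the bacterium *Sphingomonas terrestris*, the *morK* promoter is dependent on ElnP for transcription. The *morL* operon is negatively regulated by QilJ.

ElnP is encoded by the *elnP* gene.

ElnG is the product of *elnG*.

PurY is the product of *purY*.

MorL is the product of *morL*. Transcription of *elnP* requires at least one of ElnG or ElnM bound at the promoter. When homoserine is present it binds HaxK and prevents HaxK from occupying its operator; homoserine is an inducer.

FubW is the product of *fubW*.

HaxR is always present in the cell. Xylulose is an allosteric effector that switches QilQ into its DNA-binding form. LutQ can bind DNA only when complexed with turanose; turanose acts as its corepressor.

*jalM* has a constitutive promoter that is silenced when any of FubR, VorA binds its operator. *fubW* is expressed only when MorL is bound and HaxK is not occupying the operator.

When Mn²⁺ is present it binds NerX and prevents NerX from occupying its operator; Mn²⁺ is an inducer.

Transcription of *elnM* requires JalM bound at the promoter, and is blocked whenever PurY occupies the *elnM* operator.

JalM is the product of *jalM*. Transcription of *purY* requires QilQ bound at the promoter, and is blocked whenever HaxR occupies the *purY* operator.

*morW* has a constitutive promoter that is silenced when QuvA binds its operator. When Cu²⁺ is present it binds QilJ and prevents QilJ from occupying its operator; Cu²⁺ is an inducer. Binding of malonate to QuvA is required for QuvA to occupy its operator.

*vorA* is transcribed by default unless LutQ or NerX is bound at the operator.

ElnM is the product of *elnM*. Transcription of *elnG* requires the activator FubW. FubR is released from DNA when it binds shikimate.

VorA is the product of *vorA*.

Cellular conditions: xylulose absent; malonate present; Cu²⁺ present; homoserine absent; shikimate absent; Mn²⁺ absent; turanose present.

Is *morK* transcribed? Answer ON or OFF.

OFF

Cu²⁺ is present, so QilJ is inactive.
With no repressor bound, *morL* is transcribed.
So MorL is produced and active.
Homoserine is absent, so HaxK is active.
With repressor HaxK bound, *fubW* is not transcribed.
So FubW is not produced.
Required activator FubW is absent, so *elnG* is not transcribed.
So ElnG is not produced.
Shikimate is absent, so FubR is active.
Turanose is present, so LutQ is active.
Mn²⁺ is absent, so NerX is active.
With repressor LutQ bound, *vorA* is not transcribed.
So VorA is not produced.
With repressor FubR bound, *jalM* is not transcribed.
So JalM is not produced.
HaxR is produced constitutively and is active.
Xylulose is absent, so QilQ is inactive.
With repressor HaxR bound, *purY* is not transcribed.
So PurY is not produced.
Required activator JalM is absent, so *elnM* is not transcribed.
So ElnM is not produced.
No activator is available at the *elnP* promoter, so *elnP* is not transcribed.
So ElnP is not produced.
Required activator ElnP is absent, so *morK* is not transcribed.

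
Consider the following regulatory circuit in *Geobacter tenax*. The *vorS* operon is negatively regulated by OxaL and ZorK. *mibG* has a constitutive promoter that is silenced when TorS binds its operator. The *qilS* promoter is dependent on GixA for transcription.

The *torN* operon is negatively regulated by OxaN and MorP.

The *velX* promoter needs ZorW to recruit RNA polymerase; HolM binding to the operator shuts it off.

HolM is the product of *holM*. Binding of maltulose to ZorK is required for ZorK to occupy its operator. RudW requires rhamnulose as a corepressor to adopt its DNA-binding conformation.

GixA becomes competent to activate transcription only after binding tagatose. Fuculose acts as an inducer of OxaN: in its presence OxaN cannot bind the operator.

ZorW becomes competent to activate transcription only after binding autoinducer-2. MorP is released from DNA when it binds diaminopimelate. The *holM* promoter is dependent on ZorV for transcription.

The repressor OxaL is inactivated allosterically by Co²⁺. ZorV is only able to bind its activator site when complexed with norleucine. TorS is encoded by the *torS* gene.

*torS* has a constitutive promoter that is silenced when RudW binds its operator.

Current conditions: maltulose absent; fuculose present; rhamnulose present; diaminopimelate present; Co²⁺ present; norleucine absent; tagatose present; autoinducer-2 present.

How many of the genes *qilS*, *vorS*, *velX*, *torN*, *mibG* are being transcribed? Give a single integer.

5

Tagatose is present, so GixA is active.
No repressor is bound and GixA is active, so *qilS* is transcribed.
→ *qilS* is ON.
Co²⁺ is present, so OxaL is inactive.
Maltulose is absent, so ZorK is inactive.
With no repressor bound, *vorS* is transcribed.
→ *vorS* is ON.
Norleucine is absent, so ZorV is inactive.
Required activator ZorV is absent, so *holM* is not transcribed.
So HolM is not produced.
Autoinducer-2 is present, so ZorW is active.
No repressor is bound and ZorW is active, so *velX* is transcribed.
→ *velX* is ON.
Fuculose is present, so OxaN is inactive.
Diaminopimelate is present, so MorP is inactive.
With no repressor bound, *torN* is transcribed.
→ *torN* is ON.
Rhamnulose is present, so RudW is active.
With repressor RudW bound, *torS* is not transcribed.
So TorS is not produced.
With no repressor bound, *mibG* is transcribed.
→ *mibG* is ON.
5 of the 5 genes are transcribed.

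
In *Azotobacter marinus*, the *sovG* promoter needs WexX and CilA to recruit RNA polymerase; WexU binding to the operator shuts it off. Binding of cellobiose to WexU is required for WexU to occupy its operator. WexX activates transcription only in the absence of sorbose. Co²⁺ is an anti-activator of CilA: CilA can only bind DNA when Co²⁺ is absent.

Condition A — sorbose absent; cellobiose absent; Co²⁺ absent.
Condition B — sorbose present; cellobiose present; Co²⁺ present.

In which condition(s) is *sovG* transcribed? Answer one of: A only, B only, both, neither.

A only

Condition A:
Sorbose is absent, so WexX is active.
Cellobiose is absent, so WexU is inactive.
Co²⁺ is absent, so CilA is active.
No repressor is bound and WexX and CilA are active, so *sovG* is transcribed.
→ *sovG* is ON in A.
Condition B:
Sorbose is present, so WexX is inactive.
Cellobiose is present, so WexU is active.
Co²⁺ is present, so CilA is inactive.
With repressor WexU bound, *sovG* is not transcribed.
→ *sovG* is OFF in B.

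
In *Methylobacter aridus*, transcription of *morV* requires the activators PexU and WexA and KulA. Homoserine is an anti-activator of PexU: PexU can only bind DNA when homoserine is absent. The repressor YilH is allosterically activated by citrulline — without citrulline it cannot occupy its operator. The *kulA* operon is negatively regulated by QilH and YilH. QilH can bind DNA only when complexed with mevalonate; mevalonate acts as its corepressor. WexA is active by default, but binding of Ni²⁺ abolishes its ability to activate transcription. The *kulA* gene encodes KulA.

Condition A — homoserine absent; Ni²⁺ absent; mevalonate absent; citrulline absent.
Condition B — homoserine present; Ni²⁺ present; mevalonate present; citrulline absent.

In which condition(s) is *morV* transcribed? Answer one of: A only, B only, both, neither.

A only

Condition A:
Homoserine is absent, so PexU is active.
Ni²⁺ is absent, so WexA is active.
Mevalonate is absent, so QilH is inactive.
Citrulline is absent, so YilH is inactive.
With no repressor bound, *kulA* is transcribed.
So KulA is produced and active.
No repressor is bound and PexU and WexA and KulA are active, so *morV* is transcribed.
→ *morV* is ON in A.
Condition B:
Homoserine is present, so PexU is inactive.
Ni²⁺ is present, so WexA is inactive.
Mevalonate is present, so QilH is active.
Citrulline is absent, so YilH is inactive.
With repressor QilH bound, *kulA* is not transcribed.
So KulA is not produced.
Required activator PexU is absent, so *morV* is not transcribed.
→ *morV* is OFF in B.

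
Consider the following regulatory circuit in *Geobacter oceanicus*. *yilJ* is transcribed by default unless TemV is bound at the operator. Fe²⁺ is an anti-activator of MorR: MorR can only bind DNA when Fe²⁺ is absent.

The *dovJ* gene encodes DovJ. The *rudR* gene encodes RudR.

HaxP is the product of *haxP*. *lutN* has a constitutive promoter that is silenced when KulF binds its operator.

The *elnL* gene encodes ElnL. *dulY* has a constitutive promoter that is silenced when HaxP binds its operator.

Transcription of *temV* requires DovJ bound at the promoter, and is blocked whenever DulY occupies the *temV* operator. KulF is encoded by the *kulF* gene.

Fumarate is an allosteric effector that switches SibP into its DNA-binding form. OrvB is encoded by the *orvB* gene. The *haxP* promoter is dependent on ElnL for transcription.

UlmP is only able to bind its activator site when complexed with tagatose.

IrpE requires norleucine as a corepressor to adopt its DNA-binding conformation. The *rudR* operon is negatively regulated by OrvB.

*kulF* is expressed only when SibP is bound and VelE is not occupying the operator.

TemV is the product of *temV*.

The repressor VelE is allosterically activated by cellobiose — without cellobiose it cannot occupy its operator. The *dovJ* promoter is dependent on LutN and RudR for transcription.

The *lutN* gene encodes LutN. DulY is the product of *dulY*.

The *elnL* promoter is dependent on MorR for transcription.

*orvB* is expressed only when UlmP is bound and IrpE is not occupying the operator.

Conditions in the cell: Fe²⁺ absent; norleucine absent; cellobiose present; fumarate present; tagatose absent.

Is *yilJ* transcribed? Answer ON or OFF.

Fe²⁺ is absent, so MorR is active.
No repressor is bound and MorR is active, so *elnL* is transcribed.
So ElnL is produced and active.
No repressor is bound and ElnL is active, so *haxP* is transcribed.
So HaxP is produced and active.
With repressor HaxP bound, *dulY* is not transcribed.
So DulY is not produced.
Cellobiose is present, so VelE is active.
Fumarate is present, so SibP is active.
With repressor VelE bound, *kulF* is not transcribed.
So KulF is not produced.
With no repressor bound, *lutN* is transcribed.
So LutN is produced and active.
Tagatose is absent, so UlmP is inactive.
Norleucine is absent, so IrpE is inactive.
Required activator UlmP is absent, so *orvB* is not transcribed.
So OrvB is not produced.
With no repressor bound, *rudR* is transcribed.
So RudR is produced and active.
No repressor is bound and LutN and RudR are active, so *dovJ* is transcribed.
So DovJ is produced and active.
No repressor is bound and DovJ is active, so *temV* is transcribed.
So TemV is produced and active.
With repressor TemV bound, *yilJ* is not transcribed.

OFF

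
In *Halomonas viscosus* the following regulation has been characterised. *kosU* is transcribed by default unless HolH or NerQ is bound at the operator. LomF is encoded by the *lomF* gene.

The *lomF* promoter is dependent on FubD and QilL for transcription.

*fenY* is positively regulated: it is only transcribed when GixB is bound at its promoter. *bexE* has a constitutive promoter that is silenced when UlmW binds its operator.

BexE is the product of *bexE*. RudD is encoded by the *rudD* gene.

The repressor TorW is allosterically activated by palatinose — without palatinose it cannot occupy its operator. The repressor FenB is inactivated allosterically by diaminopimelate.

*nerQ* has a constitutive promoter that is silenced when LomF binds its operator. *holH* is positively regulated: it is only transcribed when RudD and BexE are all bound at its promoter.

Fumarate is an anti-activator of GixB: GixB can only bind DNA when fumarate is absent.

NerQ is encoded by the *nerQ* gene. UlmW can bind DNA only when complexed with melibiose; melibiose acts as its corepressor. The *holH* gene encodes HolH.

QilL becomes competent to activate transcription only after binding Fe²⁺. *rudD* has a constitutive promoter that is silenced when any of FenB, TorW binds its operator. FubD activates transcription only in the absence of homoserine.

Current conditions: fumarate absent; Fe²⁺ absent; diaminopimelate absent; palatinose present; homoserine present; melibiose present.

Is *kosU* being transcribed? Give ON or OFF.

OFF

Diaminopimelate is absent, so FenB is active.
Palatinose is present, so TorW is active.
With repressor FenB bound, *rudD* is not transcribed.
So RudD is not produced.
Melibiose is present, so UlmW is active.
With repressor UlmW bound, *bexE* is not transcribed.
So BexE is not produced.
Required activator RudD is absent, so *holH* is not transcribed.
So HolH is not produced.
Homoserine is present, so FubD is inactive.
Fe²⁺ is absent, so QilL is inactive.
Required activator FubD is absent, so *lomF* is not transcribed.
So LomF is not produced.
With no repressor bound, *nerQ* is transcribed.
So NerQ is produced and active.
With repressor NerQ bound, *kosU* is not transcribed.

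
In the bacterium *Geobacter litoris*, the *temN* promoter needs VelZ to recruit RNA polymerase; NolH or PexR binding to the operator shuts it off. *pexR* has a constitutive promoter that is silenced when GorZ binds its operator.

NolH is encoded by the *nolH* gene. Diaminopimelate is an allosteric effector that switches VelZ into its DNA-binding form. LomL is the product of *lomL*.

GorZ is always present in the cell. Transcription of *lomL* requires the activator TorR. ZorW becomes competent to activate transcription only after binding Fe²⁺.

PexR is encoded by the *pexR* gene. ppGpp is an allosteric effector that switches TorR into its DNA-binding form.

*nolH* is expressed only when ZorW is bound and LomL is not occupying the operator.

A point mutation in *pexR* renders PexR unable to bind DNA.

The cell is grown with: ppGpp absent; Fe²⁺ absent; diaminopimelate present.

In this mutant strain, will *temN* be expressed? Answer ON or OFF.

Fe²⁺ is absent, so ZorW is inactive.
ppGpp is absent, so TorR is inactive.
Required activator TorR is absent, so *lomL* is not transcribed.
So LomL is not produced.
Required activator ZorW is absent, so *nolH* is not transcribed.
So NolH is not produced.
PexR is non-functional in this strain, so it has no effect.
Diaminopimelate is present, so VelZ is active.
No repressor is bound and VelZ is active, so *temN* is transcribed.

ON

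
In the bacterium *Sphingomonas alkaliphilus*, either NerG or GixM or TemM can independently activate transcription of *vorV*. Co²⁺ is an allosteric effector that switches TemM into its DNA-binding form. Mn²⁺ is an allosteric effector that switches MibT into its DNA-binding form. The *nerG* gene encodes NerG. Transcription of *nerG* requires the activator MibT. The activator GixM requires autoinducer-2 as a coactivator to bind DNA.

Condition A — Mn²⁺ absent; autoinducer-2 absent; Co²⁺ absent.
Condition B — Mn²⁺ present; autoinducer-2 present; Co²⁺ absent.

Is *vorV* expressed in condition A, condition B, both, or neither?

B only

Condition A:
Mn²⁺ is absent, so MibT is inactive.
Required activator MibT is absent, so *nerG* is not transcribed.
So NerG is not produced.
Autoinducer-2 is absent, so GixM is inactive.
Co²⁺ is absent, so TemM is inactive.
No activator is available at the *vorV* promoter, so *vorV* is not transcribed.
→ *vorV* is OFF in A.
Condition B:
Mn²⁺ is present, so MibT is active.
No repressor is bound and MibT is active, so *nerG* is transcribed.
So NerG is produced and active.
Autoinducer-2 is present, so GixM is active.
Co²⁺ is absent, so TemM is inactive.
Activator NerG is present, so *vorV* is transcribed.
→ *vorV* is ON in B.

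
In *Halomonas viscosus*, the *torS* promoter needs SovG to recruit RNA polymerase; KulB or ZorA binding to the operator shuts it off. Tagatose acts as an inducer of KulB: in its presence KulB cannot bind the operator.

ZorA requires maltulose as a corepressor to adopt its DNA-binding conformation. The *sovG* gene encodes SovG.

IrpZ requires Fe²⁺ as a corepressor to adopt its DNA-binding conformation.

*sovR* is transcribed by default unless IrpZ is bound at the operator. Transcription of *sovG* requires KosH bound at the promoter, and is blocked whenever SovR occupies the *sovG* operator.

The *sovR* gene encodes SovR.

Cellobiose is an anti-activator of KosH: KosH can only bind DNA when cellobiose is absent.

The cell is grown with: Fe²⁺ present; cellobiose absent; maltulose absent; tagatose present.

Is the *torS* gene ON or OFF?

Cellobiose is absent, so KosH is active.
Fe²⁺ is present, so IrpZ is active.
With repressor IrpZ bound, *sovR* is not transcribed.
So SovR is not produced.
No repressor is bound and KosH is active, so *sovG* is transcribed.
So SovG is produced and active.
Tagatose is present, so KulB is inactive.
Maltulose is absent, so ZorA is inactive.
No repressor is bound and SovG is active, so *torS* is transcribed.

ON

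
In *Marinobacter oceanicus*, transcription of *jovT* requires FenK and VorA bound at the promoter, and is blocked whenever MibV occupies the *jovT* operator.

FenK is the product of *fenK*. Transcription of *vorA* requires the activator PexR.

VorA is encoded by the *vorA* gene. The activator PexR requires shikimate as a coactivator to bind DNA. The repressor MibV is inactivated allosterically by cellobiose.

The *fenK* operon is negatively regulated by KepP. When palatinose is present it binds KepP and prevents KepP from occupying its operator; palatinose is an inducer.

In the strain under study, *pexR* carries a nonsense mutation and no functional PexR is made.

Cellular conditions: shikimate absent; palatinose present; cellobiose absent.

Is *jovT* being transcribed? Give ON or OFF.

Cellobiose is absent, so MibV is active.
Palatinose is present, so KepP is inactive.
With no repressor bound, *fenK* is transcribed.
So FenK is produced and active.
PexR is non-functional in this strain, so it has no effect.
Required activator PexR is absent, so *vorA* is not transcribed.
So VorA is not produced.
With repressor MibV bound, *jovT* is not transcribed.

OFF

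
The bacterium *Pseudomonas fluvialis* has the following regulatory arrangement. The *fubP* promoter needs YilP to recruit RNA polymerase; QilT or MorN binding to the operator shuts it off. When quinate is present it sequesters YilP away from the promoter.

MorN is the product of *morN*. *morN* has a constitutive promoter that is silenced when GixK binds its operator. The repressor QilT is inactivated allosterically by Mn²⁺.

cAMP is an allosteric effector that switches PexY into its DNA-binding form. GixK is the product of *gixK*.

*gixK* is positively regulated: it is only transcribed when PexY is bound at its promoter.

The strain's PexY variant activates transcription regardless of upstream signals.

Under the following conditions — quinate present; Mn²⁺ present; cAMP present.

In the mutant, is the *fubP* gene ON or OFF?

OFF

Mn²⁺ is present, so QilT is inactive.
PexY is constitutively active in this strain.
No repressor is bound and PexY is active, so *gixK* is transcribed.
So GixK is produced and active.
With repressor GixK bound, *morN* is not transcribed.
So MorN is not produced.
Quinate is present, so YilP is inactive.
Required activator YilP is absent, so *fubP* is not transcribed.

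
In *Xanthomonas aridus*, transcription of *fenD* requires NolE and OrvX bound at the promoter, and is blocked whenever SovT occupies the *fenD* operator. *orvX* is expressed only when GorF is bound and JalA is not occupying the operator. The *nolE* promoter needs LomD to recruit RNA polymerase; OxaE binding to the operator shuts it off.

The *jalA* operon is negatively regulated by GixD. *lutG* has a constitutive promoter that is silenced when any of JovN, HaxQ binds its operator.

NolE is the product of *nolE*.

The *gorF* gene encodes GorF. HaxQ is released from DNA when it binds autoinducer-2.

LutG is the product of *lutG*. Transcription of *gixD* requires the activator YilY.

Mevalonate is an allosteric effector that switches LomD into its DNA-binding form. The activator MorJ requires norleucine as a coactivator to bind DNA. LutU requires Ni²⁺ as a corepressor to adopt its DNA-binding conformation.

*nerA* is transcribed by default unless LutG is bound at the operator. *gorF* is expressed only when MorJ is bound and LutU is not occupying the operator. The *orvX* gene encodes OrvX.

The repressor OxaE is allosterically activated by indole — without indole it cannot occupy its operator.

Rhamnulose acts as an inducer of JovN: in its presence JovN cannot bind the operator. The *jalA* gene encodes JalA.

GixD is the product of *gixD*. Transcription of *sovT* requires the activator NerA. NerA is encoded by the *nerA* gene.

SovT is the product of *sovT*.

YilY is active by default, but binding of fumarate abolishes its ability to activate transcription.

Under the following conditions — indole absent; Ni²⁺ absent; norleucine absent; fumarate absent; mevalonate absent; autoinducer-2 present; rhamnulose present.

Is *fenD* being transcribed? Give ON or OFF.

Indole is absent, so OxaE is inactive.
Mevalonate is absent, so LomD is inactive.
Required activator LomD is absent, so *nolE* is not transcribed.
So NolE is not produced.
Fumarate is absent, so YilY is active.
No repressor is bound and YilY is active, so *gixD* is transcribed.
So GixD is produced and active.
With repressor GixD bound, *jalA* is not transcribed.
So JalA is not produced.
Ni²⁺ is absent, so LutU is inactive.
Norleucine is absent, so MorJ is inactive.
Required activator MorJ is absent, so *gorF* is not transcribed.
So GorF is not produced.
Required activator GorF is absent, so *orvX* is not transcribed.
So OrvX is not produced.
Rhamnulose is present, so JovN is inactive.
Autoinducer-2 is present, so HaxQ is inactive.
With no repressor bound, *lutG* is transcribed.
So LutG is produced and active.
With repressor LutG bound, *nerA* is not transcribed.
So NerA is not produced.
Required activator NerA is absent, so *sovT* is not transcribed.
So SovT is not produced.
Required activator NolE is absent, so *fenD* is not transcribed.

OFF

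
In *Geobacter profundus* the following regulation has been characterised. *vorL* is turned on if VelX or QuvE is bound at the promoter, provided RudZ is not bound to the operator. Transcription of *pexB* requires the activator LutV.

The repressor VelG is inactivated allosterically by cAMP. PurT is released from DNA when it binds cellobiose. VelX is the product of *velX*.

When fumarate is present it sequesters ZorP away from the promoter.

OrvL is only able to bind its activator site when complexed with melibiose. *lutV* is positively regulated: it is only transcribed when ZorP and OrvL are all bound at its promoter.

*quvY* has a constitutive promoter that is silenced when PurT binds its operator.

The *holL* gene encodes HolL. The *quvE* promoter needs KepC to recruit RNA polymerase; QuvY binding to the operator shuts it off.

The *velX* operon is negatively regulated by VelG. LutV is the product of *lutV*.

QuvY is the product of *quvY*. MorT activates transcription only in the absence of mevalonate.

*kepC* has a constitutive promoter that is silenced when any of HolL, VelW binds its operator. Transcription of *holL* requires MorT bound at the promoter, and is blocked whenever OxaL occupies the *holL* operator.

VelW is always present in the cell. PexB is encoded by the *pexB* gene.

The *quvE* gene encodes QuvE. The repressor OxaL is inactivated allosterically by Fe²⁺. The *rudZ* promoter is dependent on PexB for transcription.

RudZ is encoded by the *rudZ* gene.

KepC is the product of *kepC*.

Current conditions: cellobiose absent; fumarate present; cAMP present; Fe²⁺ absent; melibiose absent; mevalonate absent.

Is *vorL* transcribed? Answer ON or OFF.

ON

cAMP is present, so VelG is inactive.
With no repressor bound, *velX* is transcribed.
So VelX is produced and active.
Cellobiose is absent, so PurT is active.
With repressor PurT bound, *quvY* is not transcribed.
So QuvY is not produced.
Fe²⁺ is absent, so OxaL is active.
Mevalonate is absent, so MorT is active.
With repressor OxaL bound, *holL* is not transcribed.
So HolL is not produced.
VelW is produced constitutively and is active.
With repressor VelW bound, *kepC* is not transcribed.
So KepC is not produced.
Required activator KepC is absent, so *quvE* is not transcribed.
So QuvE is not produced.
Fumarate is present, so ZorP is inactive.
Melibiose is absent, so OrvL is inactive.
Required activator ZorP is absent, so *lutV* is not transcribed.
So LutV is not produced.
Required activator LutV is absent, so *pexB* is not transcribed.
So PexB is not produced.
Required activator PexB is absent, so *rudZ* is not transcribed.
So RudZ is not produced.
Activator VelX is present, so *vorL* is transcribed.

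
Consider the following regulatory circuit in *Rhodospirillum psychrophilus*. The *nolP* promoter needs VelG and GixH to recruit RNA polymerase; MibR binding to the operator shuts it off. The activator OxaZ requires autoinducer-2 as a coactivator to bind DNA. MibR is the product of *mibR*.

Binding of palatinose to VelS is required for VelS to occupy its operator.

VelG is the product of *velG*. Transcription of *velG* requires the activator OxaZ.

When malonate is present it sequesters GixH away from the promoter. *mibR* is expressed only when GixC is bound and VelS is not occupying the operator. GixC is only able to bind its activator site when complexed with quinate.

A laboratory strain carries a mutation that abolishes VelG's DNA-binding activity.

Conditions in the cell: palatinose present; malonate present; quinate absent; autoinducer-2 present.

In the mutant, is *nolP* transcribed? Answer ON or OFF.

OFF

VelG is non-functional in this strain, so it has no effect.
Malonate is present, so GixH is inactive.
Palatinose is present, so VelS is active.
Quinate is absent, so GixC is inactive.
With repressor VelS bound, *mibR* is not transcribed.
So MibR is not produced.
Required activator VelG is absent, so *nolP* is not transcribed.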